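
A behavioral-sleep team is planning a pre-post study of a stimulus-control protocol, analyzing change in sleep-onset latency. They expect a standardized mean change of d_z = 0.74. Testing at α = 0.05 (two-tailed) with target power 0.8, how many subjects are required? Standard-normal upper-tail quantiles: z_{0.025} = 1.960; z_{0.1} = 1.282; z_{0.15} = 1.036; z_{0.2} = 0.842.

For a paired (one-sample on differences) test: n = ((z_{α/2} + z_β) / d)².
z_{α/2} + z_β = 1.960 + 0.842 = 2.802.
n = (2.802 / 0.74)² = 3.786² = 14.34.
Round up.

n = 15 pairs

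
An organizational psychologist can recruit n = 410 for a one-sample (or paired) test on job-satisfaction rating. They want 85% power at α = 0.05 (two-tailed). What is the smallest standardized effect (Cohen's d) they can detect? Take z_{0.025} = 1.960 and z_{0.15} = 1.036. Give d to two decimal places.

d_min ≈ 0.15

For a single sample (or paired design) of n = 410: d_min = (z_{α/2} + z_β)/√n.
z-sum = 1.960 + 1.036 = 2.996.
d_min = 2.996 / √410 = 2.996 / 20.248 = 0.148.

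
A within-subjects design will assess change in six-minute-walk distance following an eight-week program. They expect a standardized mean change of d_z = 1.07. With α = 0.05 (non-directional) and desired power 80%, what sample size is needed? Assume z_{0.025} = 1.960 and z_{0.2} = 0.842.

n = 7 pairs

For a paired (one-sample on differences) test: n = ((z_{α/2} + z_β) / d)².
z_{α/2} + z_β = 1.960 + 0.842 = 2.802.
n = (2.802 / 1.07)² = 2.619² = 6.86.
Round up.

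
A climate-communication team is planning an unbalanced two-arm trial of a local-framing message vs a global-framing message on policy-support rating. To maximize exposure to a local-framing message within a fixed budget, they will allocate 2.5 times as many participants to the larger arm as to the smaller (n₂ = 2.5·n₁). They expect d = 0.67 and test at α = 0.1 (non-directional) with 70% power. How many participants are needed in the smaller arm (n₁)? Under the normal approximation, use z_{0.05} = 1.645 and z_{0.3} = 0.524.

With allocation ratio k = n₂/n₁ = 2.5, Var(x̄₁−x̄₂) = σ²(1/n₁ + 1/(k·n₁)) = σ²·(k+1)/(k·n₁).
So n₁ = (1 + 1/k)·((z_{α/2} + z_β)/d)² = 1.400 × (2.169/0.67)².
n₁ = 1.400 × 10.48 = 14.7.
Round up: n₁ = 15, giving n₂ = ⌈2.5 × 15⌉ = ⌈37.5⌉ = 38.

n₁ = 15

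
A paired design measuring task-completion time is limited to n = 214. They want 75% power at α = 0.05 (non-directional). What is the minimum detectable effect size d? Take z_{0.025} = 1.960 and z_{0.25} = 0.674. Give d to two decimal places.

For a single sample (or paired design) of n = 214: d_min = (z_{α/2} + z_β)/√n.
z-sum = 1.960 + 0.674 = 2.634.
d_min = 2.634 / √214 = 2.634 / 14.629 = 0.180.

d_min ≈ 0.18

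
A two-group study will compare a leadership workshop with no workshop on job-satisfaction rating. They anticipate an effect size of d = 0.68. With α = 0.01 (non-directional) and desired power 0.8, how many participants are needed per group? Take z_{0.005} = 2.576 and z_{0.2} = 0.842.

n = 51 per group

For two independent groups with equal n: n = 2·((z_{α/2} + z_β) / d)².
z_{α/2} + z_β = 2.576 + 0.842 = 3.418.
n = 2 × (3.418 / 0.68)² = 2 × 5.026² = 2 × 25.27 = 50.5.
Round up to the next whole participant.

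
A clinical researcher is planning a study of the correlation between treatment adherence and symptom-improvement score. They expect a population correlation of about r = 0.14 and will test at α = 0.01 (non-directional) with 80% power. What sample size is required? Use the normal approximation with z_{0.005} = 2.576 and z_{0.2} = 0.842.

Fisher's z: C = ½·ln((1+r)/(1−r)) = ½·ln(1.3256) = 0.1409.
n = ((z_{α/2} + z_β)/C)² + 3.
(2.576 + 0.842) / 0.1409 = 3.418 / 0.1409 = 24.258.
n = 24.258² + 3 = 588.47 + 3 = 591.5.
Round up.

n = 592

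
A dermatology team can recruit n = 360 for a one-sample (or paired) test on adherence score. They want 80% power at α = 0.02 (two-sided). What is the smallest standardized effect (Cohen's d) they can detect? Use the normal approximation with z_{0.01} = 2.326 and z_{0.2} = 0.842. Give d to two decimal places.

For a single sample (or paired design) of n = 360: d_min = (z_{α/2} + z_β)/√n.
z-sum = 2.326 + 0.842 = 3.168.
d_min = 3.168 / √360 = 3.168 / 18.974 = 0.167.

d_min ≈ 0.17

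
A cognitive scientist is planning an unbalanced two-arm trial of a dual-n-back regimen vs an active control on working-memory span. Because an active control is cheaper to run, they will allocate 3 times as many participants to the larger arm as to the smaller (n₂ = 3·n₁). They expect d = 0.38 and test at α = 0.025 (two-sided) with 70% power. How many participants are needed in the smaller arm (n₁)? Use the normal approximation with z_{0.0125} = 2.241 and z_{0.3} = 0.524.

With allocation ratio k = n₂/n₁ = 3, Var(x̄₁−x̄₂) = σ²(1/n₁ + 1/(k·n₁)) = σ²·(k+1)/(k·n₁).
So n₁ = (1 + 1/k)·((z_{α/2} + z_β)/d)² = 1.333 × (2.765/0.38)².
n₁ = 1.333 × 52.94 = 70.6.
Round up: n₁ = 71, giving n₂ = 3 × 71 = 213.

n₁ = 71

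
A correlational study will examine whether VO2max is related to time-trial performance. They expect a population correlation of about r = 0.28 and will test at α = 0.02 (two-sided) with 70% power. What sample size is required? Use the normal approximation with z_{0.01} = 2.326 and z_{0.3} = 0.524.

n = 102

Fisher's z: C = ½·ln((1+r)/(1−r)) = ½·ln(1.7778) = 0.2877.
n = ((z_{α/2} + z_β)/C)² + 3.
(2.326 + 0.524) / 0.2877 = 2.850 / 0.2877 = 9.906.
n = 9.906² + 3 = 98.13 + 3 = 101.1.
Round up.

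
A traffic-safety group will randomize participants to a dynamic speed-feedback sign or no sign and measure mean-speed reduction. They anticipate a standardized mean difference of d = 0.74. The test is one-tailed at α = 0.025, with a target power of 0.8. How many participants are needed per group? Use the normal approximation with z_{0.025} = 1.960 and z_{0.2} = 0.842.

For two independent groups with equal n: n = 2·((z_{α} + z_β) / d)².
z_{α} + z_β = 1.960 + 0.842 = 2.802.
n = 2 × (2.802 / 0.74)² = 2 × 3.786² = 2 × 14.34 = 28.7.
Round up to the next whole participant.

n = 29 per group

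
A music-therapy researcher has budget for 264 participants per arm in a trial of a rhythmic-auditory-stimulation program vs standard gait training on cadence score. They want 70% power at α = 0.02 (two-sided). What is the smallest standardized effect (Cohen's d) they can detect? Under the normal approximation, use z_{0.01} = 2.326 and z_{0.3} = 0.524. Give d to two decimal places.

d_min ≈ 0.25

For two independent groups of n = 264 each: d_min = (z_{α/2} + z_β)·√(2/n).
z-sum = 2.326 + 0.524 = 2.850.
d_min = 2.850 × √(2/264) = 2.850 × 0.0870 = 0.248.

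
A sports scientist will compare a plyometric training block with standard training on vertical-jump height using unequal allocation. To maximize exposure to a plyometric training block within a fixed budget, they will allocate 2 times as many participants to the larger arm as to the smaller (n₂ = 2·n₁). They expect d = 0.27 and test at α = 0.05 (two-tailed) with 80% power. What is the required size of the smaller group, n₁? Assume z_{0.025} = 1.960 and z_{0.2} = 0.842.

With allocation ratio k = n₂/n₁ = 2, Var(x̄₁−x̄₂) = σ²(1/n₁ + 1/(k·n₁)) = σ²·(k+1)/(k·n₁).
So n₁ = (1 + 1/k)·((z_{α/2} + z_β)/d)² = 1.500 × (2.802/0.27)².
n₁ = 1.500 × 107.70 = 161.5.
Round up: n₁ = 162, giving n₂ = 2 × 162 = 324.

n₁ = 162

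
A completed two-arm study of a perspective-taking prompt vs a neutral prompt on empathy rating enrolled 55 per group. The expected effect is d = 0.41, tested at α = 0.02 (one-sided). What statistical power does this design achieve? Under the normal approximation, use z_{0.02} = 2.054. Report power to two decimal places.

For two equal groups, power = Φ(d·√(n/2) − z_{α}).
d·√(n/2) = 0.41 × √(55/2) = 0.41 × 5.244 = 2.150.
z_β = 2.150 − 2.054 = 0.096.
Power = Φ(0.096) = 0.538.

power ≈ 0.54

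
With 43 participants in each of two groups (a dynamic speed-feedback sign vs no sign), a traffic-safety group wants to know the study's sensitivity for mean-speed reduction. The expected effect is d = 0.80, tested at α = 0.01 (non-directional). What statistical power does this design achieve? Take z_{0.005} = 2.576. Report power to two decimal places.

power ≈ 0.87

For two equal groups, power = Φ(d·√(n/2) − z_{α/2}).
d·√(n/2) = 0.80 × √(43/2) = 0.80 × 4.637 = 3.709.
z_β = 3.709 − 2.576 = 1.133.
Power = Φ(1.133) = 0.871.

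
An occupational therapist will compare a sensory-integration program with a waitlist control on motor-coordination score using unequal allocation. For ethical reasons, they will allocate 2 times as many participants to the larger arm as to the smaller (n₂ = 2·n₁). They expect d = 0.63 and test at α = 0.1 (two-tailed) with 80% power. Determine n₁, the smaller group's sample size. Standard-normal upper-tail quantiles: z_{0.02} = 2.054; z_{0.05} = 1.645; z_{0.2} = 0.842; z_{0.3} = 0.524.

n₁ = 24

With allocation ratio k = n₂/n₁ = 2, Var(x̄₁−x̄₂) = σ²(1/n₁ + 1/(k·n₁)) = σ²·(k+1)/(k·n₁).
So n₁ = (1 + 1/k)·((z_{α/2} + z_β)/d)² = 1.500 × (2.487/0.63)².
n₁ = 1.500 × 15.58 = 23.4.
Round up: n₁ = 24, giving n₂ = 2 × 24 = 48.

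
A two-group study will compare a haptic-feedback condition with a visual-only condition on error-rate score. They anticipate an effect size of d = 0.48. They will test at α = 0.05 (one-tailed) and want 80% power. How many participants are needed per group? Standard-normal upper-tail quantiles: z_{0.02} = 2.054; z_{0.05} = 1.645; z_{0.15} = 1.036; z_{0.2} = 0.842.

For two independent groups with equal n: n = 2·((z_{α} + z_β) / d)².
z_{α} + z_β = 1.645 + 0.842 = 2.487.
n = 2 × (2.487 / 0.48)² = 2 × 5.181² = 2 × 26.85 = 53.7.
Round up to the next whole participant.

n = 54 per group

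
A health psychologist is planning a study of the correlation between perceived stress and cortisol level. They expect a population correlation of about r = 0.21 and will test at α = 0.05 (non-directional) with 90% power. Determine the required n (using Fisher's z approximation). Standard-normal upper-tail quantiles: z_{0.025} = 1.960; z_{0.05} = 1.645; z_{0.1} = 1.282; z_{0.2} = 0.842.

n = 235

Fisher's z: C = ½·ln((1+r)/(1−r)) = ½·ln(1.5316) = 0.2132.
n = ((z_{α/2} + z_β)/C)² + 3.
(1.960 + 1.282) / 0.2132 = 3.242 / 0.2132 = 15.206.
n = 15.206² + 3 = 231.23 + 3 = 234.2.
Round up.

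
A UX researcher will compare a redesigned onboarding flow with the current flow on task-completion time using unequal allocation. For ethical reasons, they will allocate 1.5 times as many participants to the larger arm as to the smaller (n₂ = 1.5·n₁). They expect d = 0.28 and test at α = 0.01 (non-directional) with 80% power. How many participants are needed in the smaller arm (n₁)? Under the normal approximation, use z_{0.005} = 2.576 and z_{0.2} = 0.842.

n₁ = 249

With allocation ratio k = n₂/n₁ = 1.5, Var(x̄₁−x̄₂) = σ²(1/n₁ + 1/(k·n₁)) = σ²·(k+1)/(k·n₁).
So n₁ = (1 + 1/k)·((z_{α/2} + z_β)/d)² = 1.667 × (3.418/0.28)².
n₁ = 1.667 × 149.01 = 248.4.
Round up: n₁ = 249, giving n₂ = ⌈1.5 × 249⌉ = ⌈373.5⌉ = 374.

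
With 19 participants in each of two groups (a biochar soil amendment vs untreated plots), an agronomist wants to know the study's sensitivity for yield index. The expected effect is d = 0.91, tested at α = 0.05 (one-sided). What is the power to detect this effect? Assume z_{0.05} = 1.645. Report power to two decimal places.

For two equal groups, power = Φ(d·√(n/2) − z_{α}).
d·√(n/2) = 0.91 × √(19/2) = 0.91 × 3.082 = 2.805.
z_β = 2.805 − 1.645 = 1.160.
Power = Φ(1.160) = 0.877.

power ≈ 0.88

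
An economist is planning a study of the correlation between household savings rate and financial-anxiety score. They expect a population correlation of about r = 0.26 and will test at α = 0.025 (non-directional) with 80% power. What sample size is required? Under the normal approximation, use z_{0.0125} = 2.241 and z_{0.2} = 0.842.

n = 138

Fisher's z: C = ½·ln((1+r)/(1−r)) = ½·ln(1.7027) = 0.2661.
n = ((z_{α/2} + z_β)/C)² + 3.
(2.241 + 0.842) / 0.2661 = 3.083 / 0.2661 = 11.586.
n = 11.586² + 3 = 134.23 + 3 = 137.2.
Round up.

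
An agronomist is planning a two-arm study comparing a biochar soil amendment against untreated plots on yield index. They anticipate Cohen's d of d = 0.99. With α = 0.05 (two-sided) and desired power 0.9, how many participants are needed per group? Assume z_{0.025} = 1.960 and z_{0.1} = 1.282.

For two independent groups with equal n: n = 2·((z_{α/2} + z_β) / d)².
z_{α/2} + z_β = 1.960 + 1.282 = 3.242.
n = 2 × (3.242 / 0.99)² = 2 × 3.275² = 2 × 10.72 = 21.4.
Round up to the next whole participant.

n = 22 per group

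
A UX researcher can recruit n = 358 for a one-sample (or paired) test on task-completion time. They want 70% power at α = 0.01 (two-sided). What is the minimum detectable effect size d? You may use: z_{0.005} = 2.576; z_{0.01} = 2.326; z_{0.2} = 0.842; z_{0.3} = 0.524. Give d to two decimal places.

d_min ≈ 0.16

For a single sample (or paired design) of n = 358: d_min = (z_{α/2} + z_β)/√n.
z-sum = 2.576 + 0.524 = 3.100.
d_min = 3.100 / √358 = 3.100 / 18.921 = 0.164.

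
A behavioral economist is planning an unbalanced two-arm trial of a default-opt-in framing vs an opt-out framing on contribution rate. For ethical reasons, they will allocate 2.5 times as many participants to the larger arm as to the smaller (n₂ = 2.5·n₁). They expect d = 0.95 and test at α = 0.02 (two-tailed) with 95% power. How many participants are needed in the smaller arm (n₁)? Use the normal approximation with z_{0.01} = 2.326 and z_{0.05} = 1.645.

n₁ = 25

With allocation ratio k = n₂/n₁ = 2.5, Var(x̄₁−x̄₂) = σ²(1/n₁ + 1/(k·n₁)) = σ²·(k+1)/(k·n₁).
So n₁ = (1 + 1/k)·((z_{α/2} + z_β)/d)² = 1.400 × (3.971/0.95)².
n₁ = 1.400 × 17.47 = 24.5.
Round up: n₁ = 25, giving n₂ = ⌈2.5 × 25⌉ = ⌈62.5⌉ = 63.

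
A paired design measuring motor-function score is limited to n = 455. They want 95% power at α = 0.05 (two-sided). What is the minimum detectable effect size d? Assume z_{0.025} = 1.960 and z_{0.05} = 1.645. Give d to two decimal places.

For a single sample (or paired design) of n = 455: d_min = (z_{α/2} + z_β)/√n.
z-sum = 1.960 + 1.645 = 3.605.
d_min = 3.605 / √455 = 3.605 / 21.331 = 0.169.

d_min ≈ 0.17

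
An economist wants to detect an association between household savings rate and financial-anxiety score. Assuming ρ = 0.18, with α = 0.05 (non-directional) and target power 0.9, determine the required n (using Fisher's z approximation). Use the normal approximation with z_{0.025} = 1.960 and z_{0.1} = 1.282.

Fisher's z: C = ½·ln((1+r)/(1−r)) = ½·ln(1.4390) = 0.1820.
n = ((z_{α/2} + z_β)/C)² + 3.
(1.960 + 1.282) / 0.1820 = 3.242 / 0.1820 = 17.813.
n = 17.813² + 3 = 317.31 + 3 = 320.3.
Round up.

n = 321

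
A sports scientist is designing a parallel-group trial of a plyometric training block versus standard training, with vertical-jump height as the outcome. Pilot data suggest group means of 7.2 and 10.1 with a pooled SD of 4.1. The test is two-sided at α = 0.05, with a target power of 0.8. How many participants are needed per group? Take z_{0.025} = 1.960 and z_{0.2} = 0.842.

n = 32 per group

Cohen's d = |M₁ − M₂| / SD_pooled = |7.2 − 10.1| / 4.1 = 2.9 / 4.1 = 0.707.
For two independent groups with equal n: n = 2·((z_{α/2} + z_β) / d)².
z_{α/2} + z_β = 1.960 + 0.842 = 2.802.
n = 2 × (2.802 / 0.707)² = 2 × 3.963² = 2 × 15.71 = 31.4.
Round up to the next whole participant.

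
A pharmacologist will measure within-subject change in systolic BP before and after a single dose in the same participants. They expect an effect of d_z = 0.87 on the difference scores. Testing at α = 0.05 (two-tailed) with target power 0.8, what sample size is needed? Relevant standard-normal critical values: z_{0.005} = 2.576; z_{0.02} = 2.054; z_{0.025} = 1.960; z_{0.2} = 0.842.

n = 11 pairs

For a paired (one-sample on differences) test: n = ((z_{α/2} + z_β) / d)².
z_{α/2} + z_β = 1.960 + 0.842 = 2.802.
n = (2.802 / 0.87)² = 3.221² = 10.37.
Round up.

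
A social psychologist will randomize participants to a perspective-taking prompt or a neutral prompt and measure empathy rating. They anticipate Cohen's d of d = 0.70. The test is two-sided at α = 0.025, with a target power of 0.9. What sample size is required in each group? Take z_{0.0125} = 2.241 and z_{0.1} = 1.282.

For two independent groups with equal n: n = 2·((z_{α/2} + z_β) / d)².
z_{α/2} + z_β = 2.241 + 1.282 = 3.523.
n = 2 × (3.523 / 0.70)² = 2 × 5.033² = 2 × 25.33 = 50.7.
Round up to the next whole participant.

n = 51 per group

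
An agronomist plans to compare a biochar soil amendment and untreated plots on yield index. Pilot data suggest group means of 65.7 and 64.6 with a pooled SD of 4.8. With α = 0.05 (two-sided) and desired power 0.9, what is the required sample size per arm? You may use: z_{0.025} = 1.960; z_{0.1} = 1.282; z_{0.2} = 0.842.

Cohen's d = |M₁ − M₂| / SD_pooled = |65.7 − 64.6| / 4.8 = 1.1 / 4.8 = 0.229.
For two independent groups with equal n: n = 2·((z_{α/2} + z_β) / d)².
z_{α/2} + z_β = 1.960 + 1.282 = 3.242.
n = 2 × (3.242 / 0.229)² = 2 × 14.157² = 2 × 200.43 = 400.9.
Round up to the next whole participant.

n = 401 per group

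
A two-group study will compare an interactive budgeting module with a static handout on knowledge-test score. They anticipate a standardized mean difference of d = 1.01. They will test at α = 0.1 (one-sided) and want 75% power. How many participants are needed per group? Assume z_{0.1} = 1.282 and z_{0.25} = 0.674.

For two independent groups with equal n: n = 2·((z_{α} + z_β) / d)².
z_{α} + z_β = 1.282 + 0.674 = 1.956.
n = 2 × (1.956 / 1.01)² = 2 × 1.937² = 2 × 3.75 = 7.5.
Round up to the next whole participant.

n = 8 per group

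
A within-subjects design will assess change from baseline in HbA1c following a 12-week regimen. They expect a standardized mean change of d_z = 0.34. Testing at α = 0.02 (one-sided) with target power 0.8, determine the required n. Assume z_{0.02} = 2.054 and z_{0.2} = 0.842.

n = 73 pairs

For a paired (one-sample on differences) test: n = ((z_{α} + z_β) / d)².
z_{α} + z_β = 2.054 + 0.842 = 2.896.
n = (2.896 / 0.34)² = 8.518² = 72.55.
Round up.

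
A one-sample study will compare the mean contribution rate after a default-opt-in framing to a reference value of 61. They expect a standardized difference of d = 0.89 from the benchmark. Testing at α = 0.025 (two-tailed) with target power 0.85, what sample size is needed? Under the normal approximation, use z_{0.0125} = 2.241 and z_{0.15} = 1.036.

For a one-sample test: n = ((z_{α/2} + z_β) / d)².
z_{α/2} + z_β = 2.241 + 1.036 = 3.277.
n = (3.277 / 0.89)² = 3.682² = 13.56.
Round up.

n = 14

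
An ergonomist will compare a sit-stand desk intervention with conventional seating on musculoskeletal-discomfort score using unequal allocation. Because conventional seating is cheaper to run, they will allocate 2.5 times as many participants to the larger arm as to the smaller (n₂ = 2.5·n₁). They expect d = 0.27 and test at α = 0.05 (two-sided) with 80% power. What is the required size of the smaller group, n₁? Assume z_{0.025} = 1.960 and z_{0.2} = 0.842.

With allocation ratio k = n₂/n₁ = 2.5, Var(x̄₁−x̄₂) = σ²(1/n₁ + 1/(k·n₁)) = σ²·(k+1)/(k·n₁).
So n₁ = (1 + 1/k)·((z_{α/2} + z_β)/d)² = 1.400 × (2.802/0.27)².
n₁ = 1.400 × 107.70 = 150.8.
Round up: n₁ = 151, giving n₂ = ⌈2.5 × 151⌉ = ⌈377.5⌉ = 378.

n₁ = 151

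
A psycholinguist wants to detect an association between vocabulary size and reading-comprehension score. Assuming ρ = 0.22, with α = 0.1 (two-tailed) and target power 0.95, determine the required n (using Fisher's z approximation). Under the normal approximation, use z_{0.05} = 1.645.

Fisher's z: C = ½·ln((1+r)/(1−r)) = ½·ln(1.5641) = 0.2237.
n = ((z_{α/2} + z_β)/C)² + 3.
(1.645 + 1.645) / 0.2237 = 3.290 / 0.2237 = 14.707.
n = 14.707² + 3 = 216.30 + 3 = 219.3.
Round up.

n = 220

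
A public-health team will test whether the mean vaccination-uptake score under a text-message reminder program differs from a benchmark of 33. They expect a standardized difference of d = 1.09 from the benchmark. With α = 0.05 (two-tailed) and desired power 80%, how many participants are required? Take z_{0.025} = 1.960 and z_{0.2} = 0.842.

n = 7

For a one-sample test: n = ((z_{α/2} + z_β) / d)².
z_{α/2} + z_β = 1.960 + 0.842 = 2.802.
n = (2.802 / 1.09)² = 2.571² = 6.61.
Round up.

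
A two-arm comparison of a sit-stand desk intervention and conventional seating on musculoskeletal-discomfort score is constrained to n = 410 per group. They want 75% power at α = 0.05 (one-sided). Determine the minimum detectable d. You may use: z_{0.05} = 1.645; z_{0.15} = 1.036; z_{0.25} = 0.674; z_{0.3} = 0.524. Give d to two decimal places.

For two independent groups of n = 410 each: d_min = (z_{α} + z_β)·√(2/n).
z-sum = 1.645 + 0.674 = 2.319.
d_min = 2.319 × √(2/410) = 2.319 × 0.0698 = 0.162.

d_min ≈ 0.16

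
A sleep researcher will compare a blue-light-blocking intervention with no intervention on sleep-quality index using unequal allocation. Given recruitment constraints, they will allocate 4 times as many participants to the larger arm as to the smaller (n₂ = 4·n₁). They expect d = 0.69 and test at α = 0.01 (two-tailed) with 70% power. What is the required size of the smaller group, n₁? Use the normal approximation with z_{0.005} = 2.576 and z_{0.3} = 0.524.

With allocation ratio k = n₂/n₁ = 4, Var(x̄₁−x̄₂) = σ²(1/n₁ + 1/(k·n₁)) = σ²·(k+1)/(k·n₁).
So n₁ = (1 + 1/k)·((z_{α/2} + z_β)/d)² = 1.250 × (3.100/0.69)².
n₁ = 1.250 × 20.18 = 25.2.
Round up: n₁ = 26, giving n₂ = 4 × 26 = 104.

n₁ = 26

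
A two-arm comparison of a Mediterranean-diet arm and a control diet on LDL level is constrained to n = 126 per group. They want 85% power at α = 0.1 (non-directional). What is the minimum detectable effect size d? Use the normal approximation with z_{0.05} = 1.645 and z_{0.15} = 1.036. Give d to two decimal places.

For two independent groups of n = 126 each: d_min = (z_{α/2} + z_β)·√(2/n).
z-sum = 1.645 + 1.036 = 2.681.
d_min = 2.681 × √(2/126) = 2.681 × 0.1260 = 0.338.

d_min ≈ 0.34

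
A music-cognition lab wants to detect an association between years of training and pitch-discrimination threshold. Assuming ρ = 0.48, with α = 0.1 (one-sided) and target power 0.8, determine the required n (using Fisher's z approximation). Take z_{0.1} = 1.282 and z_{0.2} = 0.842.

n = 20

Fisher's z: C = ½·ln((1+r)/(1−r)) = ½·ln(2.8462) = 0.5230.
n = ((z_{α} + z_β)/C)² + 3.
(1.282 + 0.842) / 0.5230 = 2.124 / 0.5230 = 4.061.
n = 4.061² + 3 = 16.49 + 3 = 19.5.
Round up.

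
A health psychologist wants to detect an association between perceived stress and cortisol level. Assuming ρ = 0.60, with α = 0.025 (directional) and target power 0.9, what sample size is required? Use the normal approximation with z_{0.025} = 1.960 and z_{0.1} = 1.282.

n = 25

Fisher's z: C = ½·ln((1+r)/(1−r)) = ½·ln(4.0000) = 0.6931.
n = ((z_{α} + z_β)/C)² + 3.
(1.960 + 1.282) / 0.6931 = 3.242 / 0.6931 = 4.678.
n = 4.678² + 3 = 21.88 + 3 = 24.9.
Round up.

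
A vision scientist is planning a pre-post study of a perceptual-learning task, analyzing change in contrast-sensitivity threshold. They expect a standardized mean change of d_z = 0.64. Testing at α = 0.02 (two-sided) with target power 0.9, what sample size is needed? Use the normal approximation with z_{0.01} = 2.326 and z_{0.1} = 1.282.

For a paired (one-sample on differences) test: n = ((z_{α/2} + z_β) / d)².
z_{α/2} + z_β = 2.326 + 1.282 = 3.608.
n = (3.608 / 0.64)² = 5.638² = 31.78.
Round up.

n = 32 pairs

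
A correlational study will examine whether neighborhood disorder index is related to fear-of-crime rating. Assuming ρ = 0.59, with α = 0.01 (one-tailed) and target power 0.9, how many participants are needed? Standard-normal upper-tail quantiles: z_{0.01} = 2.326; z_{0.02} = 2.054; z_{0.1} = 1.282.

Fisher's z: C = ½·ln((1+r)/(1−r)) = ½·ln(3.8780) = 0.6777.
n = ((z_{α} + z_β)/C)² + 3.
(2.326 + 1.282) / 0.6777 = 3.608 / 0.6777 = 5.324.
n = 5.324² + 3 = 28.34 + 3 = 31.3.
Round up.

n = 32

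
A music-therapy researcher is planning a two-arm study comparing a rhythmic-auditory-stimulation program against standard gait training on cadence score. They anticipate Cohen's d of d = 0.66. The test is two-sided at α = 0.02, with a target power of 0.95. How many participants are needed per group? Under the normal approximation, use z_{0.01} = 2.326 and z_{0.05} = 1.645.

For two independent groups with equal n: n = 2·((z_{α/2} + z_β) / d)².
z_{α/2} + z_β = 2.326 + 1.645 = 3.971.
n = 2 × (3.971 / 0.66)² = 2 × 6.017² = 2 × 36.20 = 72.4.
Round up to the next whole participant.

n = 73 per group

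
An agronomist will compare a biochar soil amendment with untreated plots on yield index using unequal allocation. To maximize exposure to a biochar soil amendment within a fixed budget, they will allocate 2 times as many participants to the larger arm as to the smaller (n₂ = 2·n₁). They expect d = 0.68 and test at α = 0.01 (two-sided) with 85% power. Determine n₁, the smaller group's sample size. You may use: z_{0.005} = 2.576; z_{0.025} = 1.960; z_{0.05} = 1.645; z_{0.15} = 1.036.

With allocation ratio k = n₂/n₁ = 2, Var(x̄₁−x̄₂) = σ²(1/n₁ + 1/(k·n₁)) = σ²·(k+1)/(k·n₁).
So n₁ = (1 + 1/k)·((z_{α/2} + z_β)/d)² = 1.500 × (3.612/0.68)².
n₁ = 1.500 × 28.21 = 42.3.
Round up: n₁ = 43, giving n₂ = 2 × 43 = 86.

n₁ = 43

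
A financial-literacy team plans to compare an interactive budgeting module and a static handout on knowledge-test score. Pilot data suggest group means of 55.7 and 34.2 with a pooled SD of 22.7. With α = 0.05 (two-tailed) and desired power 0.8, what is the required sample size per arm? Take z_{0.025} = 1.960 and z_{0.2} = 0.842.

n = 18 per group

Cohen's d = |M₁ − M₂| / SD_pooled = |55.7 − 34.2| / 22.7 = 21.5 / 22.7 = 0.947.
For two independent groups with equal n: n = 2·((z_{α/2} + z_β) / d)².
z_{α/2} + z_β = 1.960 + 0.842 = 2.802.
n = 2 × (2.802 / 0.947)² = 2 × 2.959² = 2 × 8.75 = 17.5.
Round up to the next whole participant.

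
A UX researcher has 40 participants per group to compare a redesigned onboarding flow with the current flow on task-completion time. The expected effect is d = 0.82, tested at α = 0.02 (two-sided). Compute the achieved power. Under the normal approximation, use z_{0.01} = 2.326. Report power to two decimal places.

power ≈ 0.91

For two equal groups, power = Φ(d·√(n/2) − z_{α/2}).
d·√(n/2) = 0.82 × √(40/2) = 0.82 × 4.472 = 3.667.
z_β = 3.667 − 2.326 = 1.341.
Power = Φ(1.341) = 0.910.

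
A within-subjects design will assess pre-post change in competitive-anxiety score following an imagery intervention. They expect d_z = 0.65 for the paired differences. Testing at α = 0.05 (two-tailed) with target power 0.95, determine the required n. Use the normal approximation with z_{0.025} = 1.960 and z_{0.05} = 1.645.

For a paired (one-sample on differences) test: n = ((z_{α/2} + z_β) / d)².
z_{α/2} + z_β = 1.960 + 1.645 = 3.605.
n = (3.605 / 0.65)² = 5.546² = 30.76.
Round up.

n = 31 pairs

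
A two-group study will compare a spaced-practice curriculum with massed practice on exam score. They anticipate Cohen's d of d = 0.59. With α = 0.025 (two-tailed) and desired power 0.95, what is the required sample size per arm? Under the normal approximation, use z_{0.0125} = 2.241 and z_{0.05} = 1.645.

n = 87 per group

For two independent groups with equal n: n = 2·((z_{α/2} + z_β) / d)².
z_{α/2} + z_β = 2.241 + 1.645 = 3.886.
n = 2 × (3.886 / 0.59)² = 2 × 6.586² = 2 × 43.38 = 86.8.
Round up to the next whole participant.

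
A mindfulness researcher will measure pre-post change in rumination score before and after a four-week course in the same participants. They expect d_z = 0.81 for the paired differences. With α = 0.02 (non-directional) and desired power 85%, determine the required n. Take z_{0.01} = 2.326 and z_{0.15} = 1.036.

n = 18 pairs

For a paired (one-sample on differences) test: n = ((z_{α/2} + z_β) / d)².
z_{α/2} + z_β = 2.326 + 1.036 = 3.362.
n = (3.362 / 0.81)² = 4.151² = 17.23.
Round up.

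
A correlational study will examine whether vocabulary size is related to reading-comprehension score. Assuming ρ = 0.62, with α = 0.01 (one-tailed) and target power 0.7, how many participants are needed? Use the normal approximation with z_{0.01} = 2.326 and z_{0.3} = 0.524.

Fisher's z: C = ½·ln((1+r)/(1−r)) = ½·ln(4.2632) = 0.7250.
n = ((z_{α} + z_β)/C)² + 3.
(2.326 + 0.524) / 0.7250 = 2.850 / 0.7250 = 3.931.
n = 3.931² + 3 = 15.45 + 3 = 18.5.
Round up.

n = 19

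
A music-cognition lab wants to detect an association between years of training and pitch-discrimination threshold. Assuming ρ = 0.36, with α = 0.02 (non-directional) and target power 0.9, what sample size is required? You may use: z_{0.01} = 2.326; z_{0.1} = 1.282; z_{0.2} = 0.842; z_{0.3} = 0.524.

Fisher's z: C = ½·ln((1+r)/(1−r)) = ½·ln(2.1250) = 0.3769.
n = ((z_{α/2} + z_β)/C)² + 3.
(2.326 + 1.282) / 0.3769 = 3.608 / 0.3769 = 9.573.
n = 9.573² + 3 = 91.64 + 3 = 94.6.
Round up.

n = 95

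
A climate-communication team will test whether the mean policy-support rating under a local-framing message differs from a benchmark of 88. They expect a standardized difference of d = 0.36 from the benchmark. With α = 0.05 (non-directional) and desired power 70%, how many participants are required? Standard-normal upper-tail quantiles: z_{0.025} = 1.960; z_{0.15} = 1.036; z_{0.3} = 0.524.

n = 48

For a one-sample test: n = ((z_{α/2} + z_β) / d)².
z_{α/2} + z_β = 1.960 + 0.524 = 2.484.
n = (2.484 / 0.36)² = 6.900² = 47.61.
Round up.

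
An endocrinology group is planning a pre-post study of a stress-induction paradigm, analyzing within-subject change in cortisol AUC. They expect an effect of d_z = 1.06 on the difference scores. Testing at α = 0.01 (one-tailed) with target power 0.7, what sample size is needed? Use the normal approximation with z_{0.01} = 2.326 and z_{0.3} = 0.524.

n = 8 pairs

For a paired (one-sample on differences) test: n = ((z_{α} + z_β) / d)².
z_{α} + z_β = 2.326 + 0.524 = 2.850.
n = (2.850 / 1.06)² = 2.689² = 7.23.
Round up.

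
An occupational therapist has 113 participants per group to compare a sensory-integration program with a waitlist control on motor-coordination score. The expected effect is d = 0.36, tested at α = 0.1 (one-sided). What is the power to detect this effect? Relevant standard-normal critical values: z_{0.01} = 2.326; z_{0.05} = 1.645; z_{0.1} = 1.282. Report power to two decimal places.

For two equal groups, power = Φ(d·√(n/2) − z_{α}).
d·√(n/2) = 0.36 × √(113/2) = 0.36 × 7.517 = 2.706.
z_β = 2.706 − 1.282 = 1.424.
Power = Φ(1.424) = 0.923.

power ≈ 0.92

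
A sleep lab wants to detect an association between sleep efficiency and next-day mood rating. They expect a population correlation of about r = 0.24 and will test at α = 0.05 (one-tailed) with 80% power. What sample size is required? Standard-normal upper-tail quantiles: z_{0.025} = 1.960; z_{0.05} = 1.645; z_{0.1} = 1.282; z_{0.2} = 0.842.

n = 107

Fisher's z: C = ½·ln((1+r)/(1−r)) = ½·ln(1.6316) = 0.2448.
n = ((z_{α} + z_β)/C)² + 3.
(1.645 + 0.842) / 0.2448 = 2.487 / 0.2448 = 10.159.
n = 10.159² + 3 = 103.21 + 3 = 106.2.
Round up.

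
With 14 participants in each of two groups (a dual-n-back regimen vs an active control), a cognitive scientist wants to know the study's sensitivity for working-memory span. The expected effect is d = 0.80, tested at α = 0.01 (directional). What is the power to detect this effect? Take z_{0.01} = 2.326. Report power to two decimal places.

For two equal groups, power = Φ(d·√(n/2) − z_{α}).
d·√(n/2) = 0.80 × √(14/2) = 0.80 × 2.646 = 2.117.
z_β = 2.117 − 2.326 = -0.209.
Power = Φ(-0.209) = 0.417.

power ≈ 0.42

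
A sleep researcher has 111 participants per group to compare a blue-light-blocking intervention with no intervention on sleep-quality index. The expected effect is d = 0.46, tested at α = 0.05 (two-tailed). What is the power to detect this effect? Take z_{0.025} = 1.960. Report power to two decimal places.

For two equal groups, power = Φ(d·√(n/2) − z_{α/2}).
d·√(n/2) = 0.46 × √(111/2) = 0.46 × 7.450 = 3.427.
z_β = 3.427 − 1.960 = 1.467.
Power = Φ(1.467) = 0.929.

power ≈ 0.93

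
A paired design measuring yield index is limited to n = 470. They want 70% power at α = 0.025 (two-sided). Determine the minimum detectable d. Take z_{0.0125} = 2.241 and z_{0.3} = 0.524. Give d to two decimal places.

d_min ≈ 0.13

For a single sample (or paired design) of n = 470: d_min = (z_{α/2} + z_β)/√n.
z-sum = 2.241 + 0.524 = 2.765.
d_min = 2.765 / √470 = 2.765 / 21.679 = 0.128.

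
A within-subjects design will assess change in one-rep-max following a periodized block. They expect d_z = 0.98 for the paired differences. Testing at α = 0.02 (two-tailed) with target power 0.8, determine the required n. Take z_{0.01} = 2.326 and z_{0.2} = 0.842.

For a paired (one-sample on differences) test: n = ((z_{α/2} + z_β) / d)².
z_{α/2} + z_β = 2.326 + 0.842 = 3.168.
n = (3.168 / 0.98)² = 3.233² = 10.45.
Round up.

n = 11 pairs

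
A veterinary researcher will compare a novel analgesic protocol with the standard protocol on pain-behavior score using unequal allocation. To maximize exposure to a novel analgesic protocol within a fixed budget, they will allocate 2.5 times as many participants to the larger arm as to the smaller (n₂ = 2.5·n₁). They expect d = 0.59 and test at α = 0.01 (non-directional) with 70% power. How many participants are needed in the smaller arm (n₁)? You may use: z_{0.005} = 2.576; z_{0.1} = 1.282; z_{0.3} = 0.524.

n₁ = 39

With allocation ratio k = n₂/n₁ = 2.5, Var(x̄₁−x̄₂) = σ²(1/n₁ + 1/(k·n₁)) = σ²·(k+1)/(k·n₁).
So n₁ = (1 + 1/k)·((z_{α/2} + z_β)/d)² = 1.400 × (3.100/0.59)².
n₁ = 1.400 × 27.61 = 38.6.
Round up: n₁ = 39, giving n₂ = ⌈2.5 × 39⌉ = ⌈97.5⌉ = 98.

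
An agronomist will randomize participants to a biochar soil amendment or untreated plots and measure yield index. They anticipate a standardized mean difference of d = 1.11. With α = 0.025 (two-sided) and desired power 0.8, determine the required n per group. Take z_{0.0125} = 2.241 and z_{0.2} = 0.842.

For two independent groups with equal n: n = 2·((z_{α/2} + z_β) / d)².
z_{α/2} + z_β = 2.241 + 0.842 = 3.083.
n = 2 × (3.083 / 1.11)² = 2 × 2.777² = 2 × 7.71 = 15.4.
Round up to the next whole participant.

n = 16 per group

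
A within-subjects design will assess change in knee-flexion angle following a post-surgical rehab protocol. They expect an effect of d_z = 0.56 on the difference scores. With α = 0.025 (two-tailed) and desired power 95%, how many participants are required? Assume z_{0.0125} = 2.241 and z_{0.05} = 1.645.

For a paired (one-sample on differences) test: n = ((z_{α/2} + z_β) / d)².
z_{α/2} + z_β = 2.241 + 1.645 = 3.886.
n = (3.886 / 0.56)² = 6.939² = 48.15.
Round up.

n = 49 pairs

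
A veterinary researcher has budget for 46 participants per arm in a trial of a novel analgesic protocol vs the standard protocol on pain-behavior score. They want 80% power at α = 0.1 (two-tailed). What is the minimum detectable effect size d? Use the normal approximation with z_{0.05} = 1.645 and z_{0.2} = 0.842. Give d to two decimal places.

For two independent groups of n = 46 each: d_min = (z_{α/2} + z_β)·√(2/n).
z-sum = 1.645 + 0.842 = 2.487.
d_min = 2.487 × √(2/46) = 2.487 × 0.2085 = 0.519.

d_min ≈ 0.52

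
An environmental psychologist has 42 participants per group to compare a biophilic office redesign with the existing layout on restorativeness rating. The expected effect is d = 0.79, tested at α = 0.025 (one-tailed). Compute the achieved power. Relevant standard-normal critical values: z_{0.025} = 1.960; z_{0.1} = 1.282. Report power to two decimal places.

For two equal groups, power = Φ(d·√(n/2) − z_{α}).
d·√(n/2) = 0.79 × √(42/2) = 0.79 × 4.583 = 3.620.
z_β = 3.620 − 1.960 = 1.660.
Power = Φ(1.660) = 0.952.

power ≈ 0.95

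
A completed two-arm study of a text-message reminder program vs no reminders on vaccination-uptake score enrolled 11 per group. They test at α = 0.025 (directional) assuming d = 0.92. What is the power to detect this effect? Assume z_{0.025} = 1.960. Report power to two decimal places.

power ≈ 0.58

For two equal groups, power = Φ(d·√(n/2) − z_{α}).
d·√(n/2) = 0.92 × √(11/2) = 0.92 × 2.345 = 2.158.
z_β = 2.158 − 1.960 = 0.198.
Power = Φ(0.198) = 0.578.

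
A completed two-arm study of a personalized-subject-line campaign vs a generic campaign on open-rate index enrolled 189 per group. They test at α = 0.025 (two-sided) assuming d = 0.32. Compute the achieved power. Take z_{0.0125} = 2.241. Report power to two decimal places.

For two equal groups, power = Φ(d·√(n/2) − z_{α/2}).
d·√(n/2) = 0.32 × √(189/2) = 0.32 × 9.721 = 3.111.
z_β = 3.111 − 2.241 = 0.870.
Power = Φ(0.870) = 0.808.

power ≈ 0.81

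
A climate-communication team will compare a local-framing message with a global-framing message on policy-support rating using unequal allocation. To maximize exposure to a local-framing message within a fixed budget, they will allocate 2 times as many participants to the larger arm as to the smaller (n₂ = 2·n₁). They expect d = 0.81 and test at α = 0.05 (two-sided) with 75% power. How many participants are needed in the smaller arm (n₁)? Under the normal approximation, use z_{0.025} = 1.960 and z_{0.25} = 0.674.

n₁ = 16

With allocation ratio k = n₂/n₁ = 2, Var(x̄₁−x̄₂) = σ²(1/n₁ + 1/(k·n₁)) = σ²·(k+1)/(k·n₁).
So n₁ = (1 + 1/k)·((z_{α/2} + z_β)/d)² = 1.500 × (2.634/0.81)².
n₁ = 1.500 × 10.57 = 15.9.
Round up: n₁ = 16, giving n₂ = 2 × 16 = 32.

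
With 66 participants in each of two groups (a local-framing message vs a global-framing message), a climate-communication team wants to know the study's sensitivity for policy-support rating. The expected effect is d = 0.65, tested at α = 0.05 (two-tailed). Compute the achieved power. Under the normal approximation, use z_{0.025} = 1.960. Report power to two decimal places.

For two equal groups, power = Φ(d·√(n/2) − z_{α/2}).
d·√(n/2) = 0.65 × √(66/2) = 0.65 × 5.745 = 3.734.
z_β = 3.734 − 1.960 = 1.774.
Power = Φ(1.774) = 0.962.

power ≈ 0.96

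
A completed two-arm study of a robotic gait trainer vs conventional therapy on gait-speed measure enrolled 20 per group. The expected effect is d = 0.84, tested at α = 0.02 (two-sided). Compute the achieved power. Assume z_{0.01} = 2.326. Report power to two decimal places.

power ≈ 0.63

For two equal groups, power = Φ(d·√(n/2) − z_{α/2}).
d·√(n/2) = 0.84 × √(20/2) = 0.84 × 3.162 = 2.656.
z_β = 2.656 − 2.326 = 0.330.
Power = Φ(0.330) = 0.629.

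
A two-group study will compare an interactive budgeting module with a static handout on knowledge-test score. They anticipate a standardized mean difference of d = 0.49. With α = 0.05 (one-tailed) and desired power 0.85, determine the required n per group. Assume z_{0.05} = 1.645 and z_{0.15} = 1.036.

n = 60 per group

For two independent groups with equal n: n = 2·((z_{α} + z_β) / d)².
z_{α} + z_β = 1.645 + 1.036 = 2.681.
n = 2 × (2.681 / 0.49)² = 2 × 5.471² = 2 × 29.94 = 59.9.
Round up to the next whole participant.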